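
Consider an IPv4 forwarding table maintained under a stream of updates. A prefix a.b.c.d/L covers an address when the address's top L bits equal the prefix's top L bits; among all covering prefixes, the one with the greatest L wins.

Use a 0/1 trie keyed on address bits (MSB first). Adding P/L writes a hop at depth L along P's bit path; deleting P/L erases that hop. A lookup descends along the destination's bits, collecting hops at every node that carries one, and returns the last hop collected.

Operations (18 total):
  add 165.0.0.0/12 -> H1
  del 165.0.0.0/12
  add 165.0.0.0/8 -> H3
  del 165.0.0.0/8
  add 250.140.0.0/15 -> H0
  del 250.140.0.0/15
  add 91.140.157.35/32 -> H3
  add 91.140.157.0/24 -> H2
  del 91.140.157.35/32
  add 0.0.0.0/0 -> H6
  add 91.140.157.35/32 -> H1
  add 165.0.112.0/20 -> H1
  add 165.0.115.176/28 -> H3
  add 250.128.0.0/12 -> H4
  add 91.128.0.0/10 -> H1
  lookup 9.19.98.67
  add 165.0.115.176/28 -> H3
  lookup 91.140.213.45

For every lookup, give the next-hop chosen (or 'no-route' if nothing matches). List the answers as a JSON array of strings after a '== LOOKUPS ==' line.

Process each operation:
  + 165.0.0.0/12 (H1) depth=12
  del 165.0.0.0/12 (clear depth 12)
  + 165.0.0.0/8 (H3) depth=8
  del 165.0.0.0/8 (clear depth 8)
  + 250.140.0.0/15 (H0) depth=15
  del 250.140.0.0/15 (clear depth 15)
  + 91.140.157.35/32 (H3) depth=32
  + 91.140.157.0/24 (H2) depth=24
  del 91.140.157.35/32 (clear depth 32)
  + 0.0.0.0/0 (H6) depth=0
  + 91.140.157.35/32 (H1) depth=32
  + 165.0.112.0/20 (H1) depth=20
  + 165.0.115.176/28 (H3) depth=28
  + 250.128.0.0/12 (H4) depth=12
  + 91.128.0.0/10 (H1) depth=10
  Q 9.19.98.67: descend 0 ; hops seen [H6] ; pick H6
  + 165.0.115.176/28 (H3) depth=28
  Q 91.140.213.45: descend 01011011100011001 ; hops seen [H6,H1] ; pick H1

== LOOKUPS ==
["H6","H1"]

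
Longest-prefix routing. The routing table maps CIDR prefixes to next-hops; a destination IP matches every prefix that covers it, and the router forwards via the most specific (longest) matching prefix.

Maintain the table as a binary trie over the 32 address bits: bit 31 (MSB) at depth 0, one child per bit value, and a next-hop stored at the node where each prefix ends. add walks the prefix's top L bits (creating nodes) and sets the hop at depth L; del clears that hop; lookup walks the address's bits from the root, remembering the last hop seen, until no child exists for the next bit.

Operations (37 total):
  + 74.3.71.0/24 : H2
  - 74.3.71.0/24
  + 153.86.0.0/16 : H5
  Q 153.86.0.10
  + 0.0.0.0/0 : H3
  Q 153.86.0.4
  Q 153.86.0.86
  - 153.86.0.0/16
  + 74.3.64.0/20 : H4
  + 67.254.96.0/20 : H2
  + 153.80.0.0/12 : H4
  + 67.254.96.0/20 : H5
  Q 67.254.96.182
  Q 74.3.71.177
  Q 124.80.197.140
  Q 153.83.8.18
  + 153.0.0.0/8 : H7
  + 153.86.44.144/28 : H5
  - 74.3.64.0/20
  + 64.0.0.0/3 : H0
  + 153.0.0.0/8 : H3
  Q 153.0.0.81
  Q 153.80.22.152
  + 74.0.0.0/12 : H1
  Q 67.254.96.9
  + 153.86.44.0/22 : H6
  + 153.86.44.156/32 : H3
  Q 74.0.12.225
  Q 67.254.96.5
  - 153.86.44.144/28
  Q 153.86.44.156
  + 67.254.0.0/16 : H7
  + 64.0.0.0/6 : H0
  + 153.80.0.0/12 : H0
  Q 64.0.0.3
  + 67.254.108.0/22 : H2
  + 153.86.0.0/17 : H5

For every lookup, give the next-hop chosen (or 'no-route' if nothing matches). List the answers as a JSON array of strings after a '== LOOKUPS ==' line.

Apply in order:
  + 74.3.71.0/24 (H2) depth=24
  - 74.3.71.0/24 clear@24
  + 153.86.0.0/16 (H5) depth=16
  Q 153.86.0.10: descend 1001100101010110 ; hops seen [H5] ; pick H5
  + 0.0.0.0/0 (H3) depth=0
  Q 153.86.0.4: descend 1001100101010110 ; hops seen [H3,H5] ; pick H5
  Q 153.86.0.86: descend 1001100101010110 ; hops seen [H3,H5] ; pick H5
  - 153.86.0.0/16 clear@16
  + 74.3.64.0/20 (H4) depth=20
  + 67.254.96.0/20 (H2) depth=20
  + 153.80.0.0/12 (H4) depth=12
  + 67.254.96.0/20 (H5) depth=20
  Q 67.254.96.182: descend 01000011111111100110 ; hops seen [H3,H5] ; pick H5
  Q 74.3.71.177: descend 010010100000001101000111 ; hops seen [H3,H4] ; pick H4
  Q 124.80.197.140: descend 01 ; hops seen [H3] ; pick H3
  Q 153.83.8.18: descend 1001100101010 ; hops seen [H3,H4] ; pick H4
  + 153.0.0.0/8 (H7) depth=8
  + 153.86.44.144/28 (H5) depth=28
  - 74.3.64.0/20 clear@20
  + 64.0.0.0/3 (H0) depth=3
  + 153.0.0.0/8 (H3) depth=8
  Q 153.0.0.81: descend 100110010 ; hops seen [H3,H3] ; pick H3
  Q 153.80.22.152: descend 1001100101010 ; hops seen [H3,H3,H4] ; pick H4
  + 74.0.0.0/12 (H1) depth=12
  Q 67.254.96.9: descend 01000011111111100110 ; hops seen [H3,H0,H5] ; pick H5
  + 153.86.44.0/22 (H6) depth=22
  + 153.86.44.156/32 (H3) depth=32
  Q 74.0.12.225: descend 01001010000000 ; hops seen [H3,H0,H1] ; pick H1
  Q 67.254.96.5: descend 01000011111111100110 ; hops seen [H3,H0,H5] ; pick H5
  - 153.86.44.144/28 clear@28
  Q 153.86.44.156: descend 10011001010101100010110010011100 ; hops seen [H3,H3,H4,H6,H3] ; pick H3
  + 67.254.0.0/16 (H7) depth=16
  + 64.0.0.0/6 (H0) depth=6
  + 153.80.0.0/12 (H0) depth=12
  Q 64.0.0.3: descend 010000 ; hops seen [H3,H0,H0] ; pick H0
  + 67.254.108.0/22 (H2) depth=22
  + 153.86.0.0/17 (H5) depth=17

== LOOKUPS ==
["H5","H5","H5","H5","H4","H3","H4","H3","H4","H5","H1","H5","H3","H0"]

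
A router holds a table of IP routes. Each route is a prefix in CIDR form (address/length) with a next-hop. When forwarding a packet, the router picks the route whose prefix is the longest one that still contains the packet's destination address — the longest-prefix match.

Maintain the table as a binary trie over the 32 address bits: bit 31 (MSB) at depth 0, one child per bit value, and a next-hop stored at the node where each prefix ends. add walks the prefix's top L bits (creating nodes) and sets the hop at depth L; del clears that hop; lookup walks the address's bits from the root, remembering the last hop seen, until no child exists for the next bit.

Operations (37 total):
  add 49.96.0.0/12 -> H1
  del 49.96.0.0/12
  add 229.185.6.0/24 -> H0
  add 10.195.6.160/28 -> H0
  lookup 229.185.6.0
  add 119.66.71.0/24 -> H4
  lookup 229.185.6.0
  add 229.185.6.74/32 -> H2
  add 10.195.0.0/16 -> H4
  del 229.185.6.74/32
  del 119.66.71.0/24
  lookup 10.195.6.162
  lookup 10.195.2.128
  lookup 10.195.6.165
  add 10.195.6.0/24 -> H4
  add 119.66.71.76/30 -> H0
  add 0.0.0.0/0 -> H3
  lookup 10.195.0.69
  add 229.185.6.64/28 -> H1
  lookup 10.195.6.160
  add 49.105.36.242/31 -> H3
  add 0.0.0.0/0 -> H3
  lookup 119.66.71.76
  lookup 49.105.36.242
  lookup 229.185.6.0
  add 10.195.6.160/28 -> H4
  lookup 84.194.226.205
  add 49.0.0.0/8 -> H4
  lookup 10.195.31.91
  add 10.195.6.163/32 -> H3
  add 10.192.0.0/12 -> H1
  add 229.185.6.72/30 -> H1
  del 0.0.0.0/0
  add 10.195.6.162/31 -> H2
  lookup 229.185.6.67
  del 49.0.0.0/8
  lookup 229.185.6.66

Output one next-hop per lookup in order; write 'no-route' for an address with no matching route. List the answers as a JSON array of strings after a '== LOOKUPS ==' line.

Process each operation:
  add 49.96.0.0/12 -> H1 at depth 12
  del 49.96.0.0/12 (clear depth 12)
  add 229.185.6.0/24 -> H0 at depth 24
  add 10.195.6.160/28 -> H0 at depth 28
  Q 229.185.6.0: descend 111001011011100100000110 ; hops seen [H0] ; pick H0
  add 119.66.71.0/24 -> H4 at depth 24
  Q 229.185.6.0: descend 111001011011100100000110 ; hops seen [H0] ; pick H0
  add 229.185.6.74/32 -> H2 at depth 32
  add 10.195.0.0/16 -> H4 at depth 16
  del 229.185.6.74/32 (clear depth 32)
  del 119.66.71.0/24 (clear depth 24)
  Q 10.195.6.162: descend 0000101011000011000001101010 ; hops seen [H4,H0] ; pick H0
  Q 10.195.2.128: descend 000010101100001100000 ; hops seen [H4] ; pick H4
  Q 10.195.6.165: descend 0000101011000011000001101010 ; hops seen [H4,H0] ; pick H0
  add 10.195.6.0/24 -> H4 at depth 24
  add 119.66.71.76/30 -> H0 at depth 30
  add 0.0.0.0/0 -> H3 at depth 0
  Q 10.195.0.69: descend 000010101100001100000 ; hops seen [H3,H4] ; pick H4
  add 229.185.6.64/28 -> H1 at depth 28
  Q 10.195.6.160: descend 0000101011000011000001101010 ; hops seen [H3,H4,H4,H0] ; pick H0
  add 49.105.36.242/31 -> H3 at depth 31
  add 0.0.0.0/0 -> H3 at depth 0
  Q 119.66.71.76: descend 011101110100001001000111010011 ; hops seen [H3,H0] ; pick H0
  Q 49.105.36.242: descend 0011000101101001001001001111001 ; hops seen [H3,H3] ; pick H3
  Q 229.185.6.0: descend 1110010110111001000001100 ; hops seen [H3,H0] ; pick H0
  add 10.195.6.160/28 -> H4 at depth 28
  Q 84.194.226.205: descend 01 ; hops seen [H3] ; pick H3
  add 49.0.0.0/8 -> H4 at depth 8
  Q 10.195.31.91: descend 0000101011000011000 ; hops seen [H3,H4] ; pick H4
  add 10.195.6.163/32 -> H3 at depth 32
  add 10.192.0.0/12 -> H1 at depth 12
  add 229.185.6.72/30 -> H1 at depth 30
  del 0.0.0.0/0 (clear depth 0)
  add 10.195.6.162/31 -> H2 at depth 31
  Q 229.185.6.67: descend 1110010110111001000001100100 ; hops seen [H0,H1] ; pick H1
  del 49.0.0.0/8 (clear depth 8)
  Q 229.185.6.66: descend 1110010110111001000001100100 ; hops seen [H0,H1] ; pick H1

== LOOKUPS ==
["H0","H0","H0","H4","H0","H4","H0","H0","H3","H0","H3","H4","H1","H1"]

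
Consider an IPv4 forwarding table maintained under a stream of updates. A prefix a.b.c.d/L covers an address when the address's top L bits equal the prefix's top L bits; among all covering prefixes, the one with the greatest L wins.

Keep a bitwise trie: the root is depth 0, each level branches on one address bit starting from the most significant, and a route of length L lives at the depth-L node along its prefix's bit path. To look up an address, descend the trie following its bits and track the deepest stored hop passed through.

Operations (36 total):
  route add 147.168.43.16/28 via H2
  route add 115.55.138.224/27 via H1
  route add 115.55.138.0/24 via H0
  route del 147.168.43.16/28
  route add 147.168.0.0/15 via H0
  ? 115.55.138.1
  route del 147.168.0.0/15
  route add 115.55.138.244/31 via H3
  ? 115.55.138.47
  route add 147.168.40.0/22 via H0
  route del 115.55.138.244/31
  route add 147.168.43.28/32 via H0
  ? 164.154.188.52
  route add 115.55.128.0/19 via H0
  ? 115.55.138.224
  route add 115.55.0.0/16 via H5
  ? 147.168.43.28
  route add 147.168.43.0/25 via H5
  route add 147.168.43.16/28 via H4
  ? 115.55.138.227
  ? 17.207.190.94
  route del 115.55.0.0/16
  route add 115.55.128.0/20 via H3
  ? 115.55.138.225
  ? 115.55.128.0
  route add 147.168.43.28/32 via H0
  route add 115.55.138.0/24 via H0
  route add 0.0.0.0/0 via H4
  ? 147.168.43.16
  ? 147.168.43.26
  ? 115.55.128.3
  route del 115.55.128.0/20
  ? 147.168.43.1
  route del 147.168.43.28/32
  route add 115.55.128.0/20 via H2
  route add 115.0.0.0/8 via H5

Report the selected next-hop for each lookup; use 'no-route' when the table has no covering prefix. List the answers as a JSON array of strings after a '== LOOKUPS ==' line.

Trace:
  + 147.168.43.16/28 (H2) depth=28
  + 115.55.138.224/27 (H1) depth=27
  + 115.55.138.0/24 (H0) depth=24
  del 147.168.43.16/28 (clear depth 28)
  + 147.168.0.0/15 (H0) depth=15
  ? 115.55.138.1  path d0:-→d1:-→d2:-→d3:-→d4:-→d5:-→d6:-→d7:-→d8:-→d9:-→d10:-→d11:-→d12:-→d13:-→d14:-→d15:-→d16:-→d17:-→d18:-→d19:-→d20:-→d21:-→d22:-→d23:-→d24:H0  best=H0
  del 147.168.0.0/15 (clear depth 15)
  + 115.55.138.244/31 (H3) depth=31
  ? 115.55.138.47  path d0:-→d1:-→d2:-→d3:-→d4:-→d5:-→d6:-→d7:-→d8:-→d9:-→d10:-→d11:-→d12:-→d13:-→d14:-→d15:-→d16:-→d17:-→d18:-→d19:-→d20:-→d21:-→d22:-→d23:-→d24:H0  best=H0
  + 147.168.40.0/22 (H0) depth=22
  del 115.55.138.244/31 (clear depth 31)
  + 147.168.43.28/32 (H0) depth=32
  ? 164.154.188.52  path d0:-→d1:-→d2:-  best=no-route
  + 115.55.128.0/19 (H0) depth=19
  ? 115.55.138.224  path d0:-→d1:-→d2:-→d3:-→d4:-→d5:-→d6:-→d7:-→d8:-→d9:-→d10:-→d11:-→d12:-→d13:-→d14:-→d15:-→d16:-→d17:-→d18:-→d19:H0→d20:-→d21:-→d22:-→d23:-→d24:H0→d25:-→d26:-→d27:H1  best=H1
  + 115.55.0.0/16 (H5) depth=16
  ? 147.168.43.28  path d0:-→d1:-→d2:-→d3:-→d4:-→d5:-→d6:-→d7:-→d8:-→d9:-→d10:-→d11:-→d12:-→d13:-→d14:-→d15:-→d16:-→d17:-→d18:-→d19:-→d20:-→d21:-→d22:H0→d23:-→d24:-→d25:-→d26:-→d27:-→d28:-→d29:-→d30:-→d31:-→d32:H0  best=H0
  + 147.168.43.0/25 (H5) depth=25
  + 147.168.43.16/28 (H4) depth=28
  ? 115.55.138.227  path d0:-→d1:-→d2:-→d3:-→d4:-→d5:-→d6:-→d7:-→d8:-→d9:-→d10:-→d11:-→d12:-→d13:-→d14:-→d15:-→d16:H5→d17:-→d18:-→d19:H0→d20:-→d21:-→d22:-→d23:-→d24:H0→d25:-→d26:-→d27:H1  best=H1
  ? 17.207.190.94  path d0:-→d1:-  best=no-route
  del 115.55.0.0/16 (clear depth 16)
  + 115.55.128.0/20 (H3) depth=20
  ? 115.55.138.225  path d0:-→d1:-→d2:-→d3:-→d4:-→d5:-→d6:-→d7:-→d8:-→d9:-→d10:-→d11:-→d12:-→d13:-→d14:-→d15:-→d16:-→d17:-→d18:-→d19:H0→d20:H3→d21:-→d22:-→d23:-→d24:H0→d25:-→d26:-→d27:H1  best=H1
  ? 115.55.128.0  path d0:-→d1:-→d2:-→d3:-→d4:-→d5:-→d6:-→d7:-→d8:-→d9:-→d10:-→d11:-→d12:-→d13:-→d14:-→d15:-→d16:-→d17:-→d18:-→d19:H0→d20:H3  best=H3
  + 147.168.43.28/32 (H0) depth=32
  + 115.55.138.0/24 (H0) depth=24
  + 0.0.0.0/0 (H4) depth=0
  ? 147.168.43.16  path d0:H4→d1:-→d2:-→d3:-→d4:-→d5:-→d6:-→d7:-→d8:-→d9:-→d10:-→d11:-→d12:-→d13:-→d14:-→d15:-→d16:-→d17:-→d18:-→d19:-→d20:-→d21:-→d22:H0→d23:-→d24:-→d25:H5→d26:-→d27:-→d28:H4  best=H4
  ? 147.168.43.26  path d0:H4→d1:-→d2:-→d3:-→d4:-→d5:-→d6:-→d7:-→d8:-→d9:-→d10:-→d11:-→d12:-→d13:-→d14:-→d15:-→d16:-→d17:-→d18:-→d19:-→d20:-→d21:-→d22:H0→d23:-→d24:-→d25:H5→d26:-→d27:-→d28:H4→d29:-  best=H4
  ? 115.55.128.3  path d0:H4→d1:-→d2:-→d3:-→d4:-→d5:-→d6:-→d7:-→d8:-→d9:-→d10:-→d11:-→d12:-→d13:-→d14:-→d15:-→d16:-→d17:-→d18:-→d19:H0→d20:H3  best=H3
  del 115.55.128.0/20 (clear depth 20)
  ? 147.168.43.1  path d0:H4→d1:-→d2:-→d3:-→d4:-→d5:-→d6:-→d7:-→d8:-→d9:-→d10:-→d11:-→d12:-→d13:-→d14:-→d15:-→d16:-→d17:-→d18:-→d19:-→d20:-→d21:-→d22:H0→d23:-→d24:-→d25:H5→d26:-→d27:-  best=H5
  del 147.168.43.28/32 (clear depth 32)
  + 115.55.128.0/20 (H2) depth=20
  + 115.0.0.0/8 (H5) depth=8

== LOOKUPS ==
["H0","H0","no-route","H1","H0","H1","no-route","H1","H3","H4","H4","H3","H5"]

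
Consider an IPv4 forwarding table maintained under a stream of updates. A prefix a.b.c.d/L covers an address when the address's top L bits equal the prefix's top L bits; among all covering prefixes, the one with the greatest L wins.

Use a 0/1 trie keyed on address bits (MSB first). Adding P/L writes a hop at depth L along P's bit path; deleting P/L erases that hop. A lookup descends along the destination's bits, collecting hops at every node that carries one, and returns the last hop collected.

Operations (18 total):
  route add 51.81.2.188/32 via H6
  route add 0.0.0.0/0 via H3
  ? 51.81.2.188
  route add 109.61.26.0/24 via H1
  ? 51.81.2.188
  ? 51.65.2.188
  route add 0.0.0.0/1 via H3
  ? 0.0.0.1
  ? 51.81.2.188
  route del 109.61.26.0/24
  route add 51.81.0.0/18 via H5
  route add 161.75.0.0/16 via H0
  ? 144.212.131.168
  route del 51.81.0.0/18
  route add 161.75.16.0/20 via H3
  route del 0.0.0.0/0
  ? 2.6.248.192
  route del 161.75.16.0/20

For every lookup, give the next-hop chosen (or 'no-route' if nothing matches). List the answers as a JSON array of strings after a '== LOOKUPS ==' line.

Trace:
  + 51.81.2.188/32 (H6) depth=32
  + 0.0.0.0/0 (H3) depth=0
  lookup 51.81.2.188: bits 00110011010100010000001010111100 walk d0:H3→d1:-→d2:-→d3:-→d4:-→d5:-→d6:-→d7:-→d8:-→d9:-→d10:-→d11:-→d12:-→d13:-→d14:-→d15:-→d16:-→d17:-→d18:-→d19:-→d20:-→d21:-→d22:-→d23:-→d24:-→d25:-→d26:-→d27:-→d28:-→d29:-→d30:-→d31:-→d32:H6 -> H6
  + 109.61.26.0/24 (H1) depth=24
  lookup 51.81.2.188: bits 00110011010100010000001010111100 walk d0:H3→d1:-→d2:-→d3:-→d4:-→d5:-→d6:-→d7:-→d8:-→d9:-→d10:-→d11:-→d12:-→d13:-→d14:-→d15:-→d16:-→d17:-→d18:-→d19:-→d20:-→d21:-→d22:-→d23:-→d24:-→d25:-→d26:-→d27:-→d28:-→d29:-→d30:-→d31:-→d32:H6 -> H6
  lookup 51.65.2.188: bits 00110011010 walk d0:H3→d1:-→d2:-→d3:-→d4:-→d5:-→d6:-→d7:-→d8:-→d9:-→d10:-→d11:- -> H3
  + 0.0.0.0/1 (H3) depth=1
  lookup 0.0.0.1: bits 00 walk d0:H3→d1:H3→d2:- -> H3
  lookup 51.81.2.188: bits 00110011010100010000001010111100 walk d0:H3→d1:H3→d2:-→d3:-→d4:-→d5:-→d6:-→d7:-→d8:-→d9:-→d10:-→d11:-→d12:-→d13:-→d14:-→d15:-→d16:-→d17:-→d18:-→d19:-→d20:-→d21:-→d22:-→d23:-→d24:-→d25:-→d26:-→d27:-→d28:-→d29:-→d30:-→d31:-→d32:H6 -> H6
  - 109.61.26.0/24 clear@24
  + 51.81.0.0/18 (H5) depth=18
  + 161.75.0.0/16 (H0) depth=16
  lookup 144.212.131.168: bits 10 walk d0:H3→d1:-→d2:- -> H3
  - 51.81.0.0/18 clear@18
  + 161.75.16.0/20 (H3) depth=20
  - 0.0.0.0/0 clear@0
  lookup 2.6.248.192: bits 00 walk d0:-→d1:H3→d2:- -> H3
  - 161.75.16.0/20 clear@20

== LOOKUPS ==
["H6","H6","H3","H3","H6","H3","H3"]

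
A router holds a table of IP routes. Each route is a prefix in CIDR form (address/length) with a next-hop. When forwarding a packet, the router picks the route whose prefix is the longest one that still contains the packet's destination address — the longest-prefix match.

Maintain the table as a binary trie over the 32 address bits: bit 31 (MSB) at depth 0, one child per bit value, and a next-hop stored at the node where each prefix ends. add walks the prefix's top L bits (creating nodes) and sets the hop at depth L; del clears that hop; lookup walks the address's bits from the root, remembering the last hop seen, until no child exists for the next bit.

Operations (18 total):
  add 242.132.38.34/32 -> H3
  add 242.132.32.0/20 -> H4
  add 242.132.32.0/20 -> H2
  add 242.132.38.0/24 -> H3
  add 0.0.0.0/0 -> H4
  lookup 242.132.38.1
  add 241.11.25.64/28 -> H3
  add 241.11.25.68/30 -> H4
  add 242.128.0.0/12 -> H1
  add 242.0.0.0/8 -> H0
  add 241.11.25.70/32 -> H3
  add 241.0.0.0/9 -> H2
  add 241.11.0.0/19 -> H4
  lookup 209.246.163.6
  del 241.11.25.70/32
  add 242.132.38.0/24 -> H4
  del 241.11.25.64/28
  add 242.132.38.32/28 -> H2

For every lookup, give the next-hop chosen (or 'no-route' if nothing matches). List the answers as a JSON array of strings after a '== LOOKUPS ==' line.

Apply in order:
  add 242.132.38.34/32 -> H3 at depth 32
  add 242.132.32.0/20 -> H4 at depth 20
  add 242.132.32.0/20 -> H2 at depth 20
  add 242.132.38.0/24 -> H3 at depth 24
  add 0.0.0.0/0 -> H4 at depth 0
  Q 242.132.38.1: descend 11110010100001000010011000 ; hops seen [H4,H2,H3] ; pick H3
  add 241.11.25.64/28 -> H3 at depth 28
  add 241.11.25.68/30 -> H4 at depth 30
  add 242.128.0.0/12 -> H1 at depth 12
  add 242.0.0.0/8 -> H0 at depth 8
  add 241.11.25.70/32 -> H3 at depth 32
  add 241.0.0.0/9 -> H2 at depth 9
  add 241.11.0.0/19 -> H4 at depth 19
  Q 209.246.163.6: descend 11 ; hops seen [H4] ; pick H4
  - 241.11.25.70/32 clear@32
  add 242.132.38.0/24 -> H4 at depth 24
  - 241.11.25.64/28 clear@28
  add 242.132.38.32/28 -> H2 at depth 28

== LOOKUPS ==
["H3","H4"]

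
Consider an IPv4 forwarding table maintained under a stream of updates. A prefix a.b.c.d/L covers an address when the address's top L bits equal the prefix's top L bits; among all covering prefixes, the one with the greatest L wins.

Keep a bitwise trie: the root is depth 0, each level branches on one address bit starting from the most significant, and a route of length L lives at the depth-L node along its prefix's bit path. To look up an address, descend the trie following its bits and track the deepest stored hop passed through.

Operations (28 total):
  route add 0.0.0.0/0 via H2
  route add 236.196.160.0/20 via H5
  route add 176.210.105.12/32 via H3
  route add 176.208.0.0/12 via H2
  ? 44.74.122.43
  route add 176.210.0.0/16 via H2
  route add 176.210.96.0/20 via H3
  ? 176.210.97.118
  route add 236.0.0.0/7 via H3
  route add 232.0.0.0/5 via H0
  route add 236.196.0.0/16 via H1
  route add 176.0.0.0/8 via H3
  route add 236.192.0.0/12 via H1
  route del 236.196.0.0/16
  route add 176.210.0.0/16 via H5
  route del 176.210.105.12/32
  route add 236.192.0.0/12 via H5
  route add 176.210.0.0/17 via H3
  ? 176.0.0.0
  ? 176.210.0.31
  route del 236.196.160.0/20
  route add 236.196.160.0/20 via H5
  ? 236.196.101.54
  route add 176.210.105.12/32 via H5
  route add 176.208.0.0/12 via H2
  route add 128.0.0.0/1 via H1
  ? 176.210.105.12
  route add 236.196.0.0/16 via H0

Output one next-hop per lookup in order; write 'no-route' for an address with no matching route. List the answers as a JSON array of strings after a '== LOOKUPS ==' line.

Process each operation:
  + 0.0.0.0/0 (H2) depth=0
  + 236.196.160.0/20 (H5) depth=20
  + 176.210.105.12/32 (H3) depth=32
  + 176.208.0.0/12 (H2) depth=12
  ? 44.74.122.43  path d0:H2  best=H2
  + 176.210.0.0/16 (H2) depth=16
  + 176.210.96.0/20 (H3) depth=20
  ? 176.210.97.118  path d0:H2→d1:-→d2:-→d3:-→d4:-→d5:-→d6:-→d7:-→d8:-→d9:-→d10:-→d11:-→d12:H2→d13:-→d14:-→d15:-→d16:H2→d17:-→d18:-→d19:-→d20:H3  best=H3
  + 236.0.0.0/7 (H3) depth=7
  + 232.0.0.0/5 (H0) depth=5
  + 236.196.0.0/16 (H1) depth=16
  + 176.0.0.0/8 (H3) depth=8
  + 236.192.0.0/12 (H1) depth=12
  del 236.196.0.0/16 (clear depth 16)
  + 176.210.0.0/16 (H5) depth=16
  del 176.210.105.12/32 (clear depth 32)
  + 236.192.0.0/12 (H5) depth=12
  + 176.210.0.0/17 (H3) depth=17
  ? 176.0.0.0  path d0:H2→d1:-→d2:-→d3:-→d4:-→d5:-→d6:-→d7:-→d8:H3  best=H3
  ? 176.210.0.31  path d0:H2→d1:-→d2:-→d3:-→d4:-→d5:-→d6:-→d7:-→d8:H3→d9:-→d10:-→d11:-→d12:H2→d13:-→d14:-→d15:-→d16:H5→d17:H3  best=H3
  del 236.196.160.0/20 (clear depth 20)
  + 236.196.160.0/20 (H5) depth=20
  ? 236.196.101.54  path d0:H2→d1:-→d2:-→d3:-→d4:-→d5:H0→d6:-→d7:H3→d8:-→d9:-→d10:-→d11:-→d12:H5→d13:-→d14:-→d15:-→d16:-  best=H5
  + 176.210.105.12/32 (H5) depth=32
  + 176.208.0.0/12 (H2) depth=12
  + 128.0.0.0/1 (H1) depth=1
  ? 176.210.105.12  path d0:H2→d1:H1→d2:-→d3:-→d4:-→d5:-→d6:-→d7:-→d8:H3→d9:-→d10:-→d11:-→d12:H2→d13:-→d14:-→d15:-→d16:H5→d17:H3→d18:-→d19:-→d20:H3→d21:-→d22:-→d23:-→d24:-→d25:-→d26:-→d27:-→d28:-→d29:-→d30:-→d31:-→d32:H5  best=H5
  + 236.196.0.0/16 (H0) depth=16

== LOOKUPS ==
["H2","H3","H3","H3","H5","H5"]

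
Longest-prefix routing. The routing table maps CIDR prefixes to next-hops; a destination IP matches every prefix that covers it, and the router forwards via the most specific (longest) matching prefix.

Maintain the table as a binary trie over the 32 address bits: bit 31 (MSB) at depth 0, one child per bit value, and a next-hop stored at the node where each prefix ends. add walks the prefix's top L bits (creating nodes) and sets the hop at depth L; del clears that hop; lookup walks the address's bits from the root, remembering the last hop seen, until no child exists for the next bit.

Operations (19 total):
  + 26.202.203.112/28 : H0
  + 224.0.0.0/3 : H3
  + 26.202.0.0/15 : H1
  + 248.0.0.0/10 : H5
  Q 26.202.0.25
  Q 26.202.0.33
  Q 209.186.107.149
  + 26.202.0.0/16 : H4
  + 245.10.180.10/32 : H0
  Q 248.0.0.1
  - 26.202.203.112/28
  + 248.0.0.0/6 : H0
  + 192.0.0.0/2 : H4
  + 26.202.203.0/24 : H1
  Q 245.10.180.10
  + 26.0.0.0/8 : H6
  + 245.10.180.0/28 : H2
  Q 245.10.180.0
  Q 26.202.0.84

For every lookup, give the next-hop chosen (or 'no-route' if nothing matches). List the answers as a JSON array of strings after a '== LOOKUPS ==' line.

Process each operation:
  + 26.202.203.112/28 (H0) depth=28
  + 224.0.0.0/3 (H3) depth=3
  + 26.202.0.0/15 (H1) depth=15
  + 248.0.0.0/10 (H5) depth=10
  Q 26.202.0.25: descend 0001101011001010 ; hops seen [H1] ; pick H1
  Q 26.202.0.33: descend 0001101011001010 ; hops seen [H1] ; pick H1
  Q 209.186.107.149: descend 11 ; hops seen [∅] ; pick no-route
  + 26.202.0.0/16 (H4) depth=16
  + 245.10.180.10/32 (H0) depth=32
  Q 248.0.0.1: descend 1111100000 ; hops seen [H3,H5] ; pick H5
  del 26.202.203.112/28 (clear depth 28)
  + 248.0.0.0/6 (H0) depth=6
  + 192.0.0.0/2 (H4) depth=2
  + 26.202.203.0/24 (H1) depth=24
  Q 245.10.180.10: descend 11110101000010101011010000001010 ; hops seen [H4,H3,H0] ; pick H0
  + 26.0.0.0/8 (H6) depth=8
  + 245.10.180.0/28 (H2) depth=28
  Q 245.10.180.0: descend 1111010100001010101101000000 ; hops seen [H4,H3,H2] ; pick H2
  Q 26.202.0.84: descend 0001101011001010 ; hops seen [H6,H1,H4] ; pick H4

== LOOKUPS ==
["H1","H1","no-route","H5","H0","H2","H4"]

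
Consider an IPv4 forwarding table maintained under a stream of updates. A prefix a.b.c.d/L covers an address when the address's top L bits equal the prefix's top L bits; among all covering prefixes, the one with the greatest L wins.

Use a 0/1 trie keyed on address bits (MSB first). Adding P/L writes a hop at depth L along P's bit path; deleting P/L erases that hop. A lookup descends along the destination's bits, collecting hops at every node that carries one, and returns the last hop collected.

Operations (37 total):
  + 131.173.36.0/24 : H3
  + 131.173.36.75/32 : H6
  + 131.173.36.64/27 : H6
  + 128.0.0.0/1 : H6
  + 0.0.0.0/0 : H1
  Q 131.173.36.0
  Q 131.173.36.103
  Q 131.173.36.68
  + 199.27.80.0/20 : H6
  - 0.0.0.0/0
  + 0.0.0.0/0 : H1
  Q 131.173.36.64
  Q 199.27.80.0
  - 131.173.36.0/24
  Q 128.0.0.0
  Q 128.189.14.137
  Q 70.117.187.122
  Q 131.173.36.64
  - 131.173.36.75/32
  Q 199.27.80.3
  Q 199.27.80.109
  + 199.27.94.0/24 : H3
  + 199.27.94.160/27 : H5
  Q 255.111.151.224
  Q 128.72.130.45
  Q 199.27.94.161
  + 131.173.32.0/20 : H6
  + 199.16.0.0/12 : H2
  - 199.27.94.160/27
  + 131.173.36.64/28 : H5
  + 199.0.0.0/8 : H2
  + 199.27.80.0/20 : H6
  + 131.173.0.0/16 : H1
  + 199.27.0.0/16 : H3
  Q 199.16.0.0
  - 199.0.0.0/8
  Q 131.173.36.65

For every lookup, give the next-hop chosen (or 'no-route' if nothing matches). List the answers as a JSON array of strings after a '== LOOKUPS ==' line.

Process each operation:
  + 131.173.36.0/24 (H3) depth=24
  + 131.173.36.75/32 (H6) depth=32
  + 131.173.36.64/27 (H6) depth=27
  + 128.0.0.0/1 (H6) depth=1
  + 0.0.0.0/0 (H1) depth=0
  lookup 131.173.36.0: bits 1000001110101101001001000 walk d0:H1→d1:H6→d2:-→d3:-→d4:-→d5:-→d6:-→d7:-→d8:-→d9:-→d10:-→d11:-→d12:-→d13:-→d14:-→d15:-→d16:-→d17:-→d18:-→d19:-→d20:-→d21:-→d22:-→d23:-→d24:H3→d25:- -> H3
  lookup 131.173.36.103: bits 10000011101011010010010001 walk d0:H1→d1:H6→d2:-→d3:-→d4:-→d5:-→d6:-→d7:-→d8:-→d9:-→d10:-→d11:-→d12:-→d13:-→d14:-→d15:-→d16:-→d17:-→d18:-→d19:-→d20:-→d21:-→d22:-→d23:-→d24:H3→d25:-→d26:- -> H3
  lookup 131.173.36.68: bits 1000001110101101001001000100 walk d0:H1→d1:H6→d2:-→d3:-→d4:-→d5:-→d6:-→d7:-→d8:-→d9:-→d10:-→d11:-→d12:-→d13:-→d14:-→d15:-→d16:-→d17:-→d18:-→d19:-→d20:-→d21:-→d22:-→d23:-→d24:H3→d25:-→d26:-→d27:H6→d28:- -> H6
  + 199.27.80.0/20 (H6) depth=20
  del 0.0.0.0/0 (clear depth 0)
  + 0.0.0.0/0 (H1) depth=0
  lookup 131.173.36.64: bits 1000001110101101001001000100 walk d0:H1→d1:H6→d2:-→d3:-→d4:-→d5:-→d6:-→d7:-→d8:-→d9:-→d10:-→d11:-→d12:-→d13:-→d14:-→d15:-→d16:-→d17:-→d18:-→d19:-→d20:-→d21:-→d22:-→d23:-→d24:H3→d25:-→d26:-→d27:H6→d28:- -> H6
  lookup 199.27.80.0: bits 11000111000110110101 walk d0:H1→d1:H6→d2:-→d3:-→d4:-→d5:-→d6:-→d7:-→d8:-→d9:-→d10:-→d11:-→d12:-→d13:-→d14:-→d15:-→d16:-→d17:-→d18:-→d19:-→d20:H6 -> H6
  del 131.173.36.0/24 (clear depth 24)
  lookup 128.0.0.0: bits 100000 walk d0:H1→d1:H6→d2:-→d3:-→d4:-→d5:-→d6:- -> H6
  lookup 128.189.14.137: bits 100000 walk d0:H1→d1:H6→d2:-→d3:-→d4:-→d5:-→d6:- -> H6
  lookup 70.117.187.122: bits ε walk d0:H1 -> H1
  lookup 131.173.36.64: bits 1000001110101101001001000100 walk d0:H1→d1:H6→d2:-→d3:-→d4:-→d5:-→d6:-→d7:-→d8:-→d9:-→d10:-→d11:-→d12:-→d13:-→d14:-→d15:-→d16:-→d17:-→d18:-→d19:-→d20:-→d21:-→d22:-→d23:-→d24:-→d25:-→d26:-→d27:H6→d28:- -> H6
  del 131.173.36.75/32 (clear depth 32)
  lookup 199.27.80.3: bits 11000111000110110101 walk d0:H1→d1:H6→d2:-→d3:-→d4:-→d5:-→d6:-→d7:-→d8:-→d9:-→d10:-→d11:-→d12:-→d13:-→d14:-→d15:-→d16:-→d17:-→d18:-→d19:-→d20:H6 -> H6
  lookup 199.27.80.109: bits 11000111000110110101 walk d0:H1→d1:H6→d2:-→d3:-→d4:-→d5:-→d6:-→d7:-→d8:-→d9:-→d10:-→d11:-→d12:-→d13:-→d14:-→d15:-→d16:-→d17:-→d18:-→d19:-→d20:H6 -> H6
  + 199.27.94.0/24 (H3) depth=24
  + 199.27.94.160/27 (H5) depth=27
  lookup 255.111.151.224: bits 11 walk d0:H1→d1:H6→d2:- -> H6
  lookup 128.72.130.45: bits 100000 walk d0:H1→d1:H6→d2:-→d3:-→d4:-→d5:-→d6:- -> H6
  lookup 199.27.94.161: bits 110001110001101101011110101 walk d0:H1→d1:H6→d2:-→d3:-→d4:-→d5:-→d6:-→d7:-→d8:-→d9:-→d10:-→d11:-→d12:-→d13:-→d14:-→d15:-→d16:-→d17:-→d18:-→d19:-→d20:H6→d21:-→d22:-→d23:-→d24:H3→d25:-→d26:-→d27:H5 -> H5
  + 131.173.32.0/20 (H6) depth=20
  + 199.16.0.0/12 (H2) depth=12
  del 199.27.94.160/27 (clear depth 27)
  + 131.173.36.64/28 (H5) depth=28
  + 199.0.0.0/8 (H2) depth=8
  + 199.27.80.0/20 (H6) depth=20
  + 131.173.0.0/16 (H1) depth=16
  + 199.27.0.0/16 (H3) depth=16
  lookup 199.16.0.0: bits 110001110001 walk d0:H1→d1:H6→d2:-→d3:-→d4:-→d5:-→d6:-→d7:-→d8:H2→d9:-→d10:-→d11:-→d12:H2 -> H2
  del 199.0.0.0/8 (clear depth 8)
  lookup 131.173.36.65: bits 1000001110101101001001000100 walk d0:H1→d1:H6→d2:-→d3:-→d4:-→d5:-→d6:-→d7:-→d8:-→d9:-→d10:-→d11:-→d12:-→d13:-→d14:-→d15:-→d16:H1→d17:-→d18:-→d19:-→d20:H6→d21:-→d22:-→d23:-→d24:-→d25:-→d26:-→d27:H6→d28:H5 -> H5

== LOOKUPS ==
["H3","H3","H6","H6","H6","H6","H6","H1","H6","H6","H6","H6","H6","H5","H2","H5"]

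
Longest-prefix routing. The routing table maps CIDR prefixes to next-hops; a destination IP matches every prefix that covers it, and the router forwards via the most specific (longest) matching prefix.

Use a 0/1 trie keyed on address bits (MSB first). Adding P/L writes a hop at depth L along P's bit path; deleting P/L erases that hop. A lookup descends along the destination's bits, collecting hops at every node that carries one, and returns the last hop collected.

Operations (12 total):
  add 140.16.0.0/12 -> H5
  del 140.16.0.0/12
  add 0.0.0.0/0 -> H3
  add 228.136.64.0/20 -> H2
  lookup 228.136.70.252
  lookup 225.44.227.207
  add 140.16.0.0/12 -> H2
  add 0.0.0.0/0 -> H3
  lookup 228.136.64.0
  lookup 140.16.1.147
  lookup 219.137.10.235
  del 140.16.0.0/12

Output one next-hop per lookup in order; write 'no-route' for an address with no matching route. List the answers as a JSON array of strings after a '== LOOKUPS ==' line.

Apply in order:
  + 140.16.0.0/12 (H5) depth=12
  - 140.16.0.0/12 clear@12
  + 0.0.0.0/0 (H3) depth=0
  + 228.136.64.0/20 (H2) depth=20
  lookup 228.136.70.252: bits 11100100100010000100 walk d0:H3→d1:-→d2:-→d3:-→d4:-→d5:-→d6:-→d7:-→d8:-→d9:-→d10:-→d11:-→d12:-→d13:-→d14:-→d15:-→d16:-→d17:-→d18:-→d19:-→d20:H2 -> H2
  lookup 225.44.227.207: bits 11100 walk d0:H3→d1:-→d2:-→d3:-→d4:-→d5:- -> H3
  + 140.16.0.0/12 (H2) depth=12
  + 0.0.0.0/0 (H3) depth=0
  lookup 228.136.64.0: bits 11100100100010000100 walk d0:H3→d1:-→d2:-→d3:-→d4:-→d5:-→d6:-→d7:-→d8:-→d9:-→d10:-→d11:-→d12:-→d13:-→d14:-→d15:-→d16:-→d17:-→d18:-→d19:-→d20:H2 -> H2
  lookup 140.16.1.147: bits 100011000001 walk d0:H3→d1:-→d2:-→d3:-→d4:-→d5:-→d6:-→d7:-→d8:-→d9:-→d10:-→d11:-→d12:H2 -> H2
  lookup 219.137.10.235: bits 11 walk d0:H3→d1:-→d2:- -> H3
  - 140.16.0.0/12 clear@12

== LOOKUPS ==
["H2","H3","H2","H2","H3"]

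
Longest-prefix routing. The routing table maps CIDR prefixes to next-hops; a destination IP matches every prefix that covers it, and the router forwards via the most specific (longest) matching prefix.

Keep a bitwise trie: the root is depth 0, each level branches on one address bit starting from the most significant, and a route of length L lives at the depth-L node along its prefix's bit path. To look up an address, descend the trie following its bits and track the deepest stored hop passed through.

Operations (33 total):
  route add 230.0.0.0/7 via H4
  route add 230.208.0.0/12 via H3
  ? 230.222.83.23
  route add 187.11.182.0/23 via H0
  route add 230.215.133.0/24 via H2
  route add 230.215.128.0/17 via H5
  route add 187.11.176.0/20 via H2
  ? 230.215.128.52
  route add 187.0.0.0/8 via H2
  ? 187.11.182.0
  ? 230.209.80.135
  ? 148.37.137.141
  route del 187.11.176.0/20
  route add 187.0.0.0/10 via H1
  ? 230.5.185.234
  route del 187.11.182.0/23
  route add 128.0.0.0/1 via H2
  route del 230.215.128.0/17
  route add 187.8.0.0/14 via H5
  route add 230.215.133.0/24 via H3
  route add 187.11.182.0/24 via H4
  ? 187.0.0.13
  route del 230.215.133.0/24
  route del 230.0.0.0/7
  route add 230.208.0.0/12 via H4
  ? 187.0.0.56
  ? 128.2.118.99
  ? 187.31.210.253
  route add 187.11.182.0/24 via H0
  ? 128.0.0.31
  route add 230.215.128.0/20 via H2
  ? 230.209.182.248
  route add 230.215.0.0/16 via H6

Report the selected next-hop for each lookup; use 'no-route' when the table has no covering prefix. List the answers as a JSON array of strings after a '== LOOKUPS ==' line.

Trace:
  add 230.0.0.0/7 -> H4 at depth 7
  add 230.208.0.0/12 -> H3 at depth 12
  lookup 230.222.83.23: bits 111001101101 walk d0:-→d1:-→d2:-→d3:-→d4:-→d5:-→d6:-→d7:H4→d8:-→d9:-→d10:-→d11:-→d12:H3 -> H3
  add 187.11.182.0/23 -> H0 at depth 23
  add 230.215.133.0/24 -> H2 at depth 24
  add 230.215.128.0/17 -> H5 at depth 17
  add 187.11.176.0/20 -> H2 at depth 20
  lookup 230.215.128.52: bits 111001101101011110000 walk d0:-→d1:-→d2:-→d3:-→d4:-→d5:-→d6:-→d7:H4→d8:-→d9:-→d10:-→d11:-→d12:H3→d13:-→d14:-→d15:-→d16:-→d17:H5→d18:-→d19:-→d20:-→d21:- -> H5
  add 187.0.0.0/8 -> H2 at depth 8
  lookup 187.11.182.0: bits 10111011000010111011011 walk d0:-→d1:-→d2:-→d3:-→d4:-→d5:-→d6:-→d7:-→d8:H2→d9:-→d10:-→d11:-→d12:-→d13:-→d14:-→d15:-→d16:-→d17:-→d18:-→d19:-→d20:H2→d21:-→d22:-→d23:H0 -> H0
  lookup 230.209.80.135: bits 1110011011010 walk d0:-→d1:-→d2:-→d3:-→d4:-→d5:-→d6:-→d7:H4→d8:-→d9:-→d10:-→d11:-→d12:H3→d13:- -> H3
  lookup 148.37.137.141: bits 10 walk d0:-→d1:-→d2:- -> no-route
  del 187.11.176.0/20 (clear depth 20)
  add 187.0.0.0/10 -> H1 at depth 10
  lookup 230.5.185.234: bits 11100110 walk d0:-→d1:-→d2:-→d3:-→d4:-→d5:-→d6:-→d7:H4→d8:- -> H4
  del 187.11.182.0/23 (clear depth 23)
  add 128.0.0.0/1 -> H2 at depth 1
  del 230.215.128.0/17 (clear depth 17)
  add 187.8.0.0/14 -> H5 at depth 14
  add 230.215.133.0/24 -> H3 at depth 24
  add 187.11.182.0/24 -> H4 at depth 24
  lookup 187.0.0.13: bits 101110110000 walk d0:-→d1:H2→d2:-→d3:-→d4:-→d5:-→d6:-→d7:-→d8:H2→d9:-→d10:H1→d11:-→d12:- -> H1
  del 230.215.133.0/24 (clear depth 24)
  del 230.0.0.0/7 (clear depth 7)
  add 230.208.0.0/12 -> H4 at depth 12
  lookup 187.0.0.56: bits 101110110000 walk d0:-→d1:H2→d2:-→d3:-→d4:-→d5:-→d6:-→d7:-→d8:H2→d9:-→d10:H1→d11:-→d12:- -> H1
  lookup 128.2.118.99: bits 10 walk d0:-→d1:H2→d2:- -> H2
  lookup 187.31.210.253: bits 10111011000 walk d0:-→d1:H2→d2:-→d3:-→d4:-→d5:-→d6:-→d7:-→d8:H2→d9:-→d10:H1→d11:- -> H1
  add 187.11.182.0/24 -> H0 at depth 24
  lookup 128.0.0.31: bits 10 walk d0:-→d1:H2→d2:- -> H2
  add 230.215.128.0/20 -> H2 at depth 20
  lookup 230.209.182.248: bits 1110011011010 walk d0:-→d1:H2→d2:-→d3:-→d4:-→d5:-→d6:-→d7:-→d8:-→d9:-→d10:-→d11:-→d12:H4→d13:- -> H4
  add 230.215.0.0/16 -> H6 at depth 16

== LOOKUPS ==
["H3","H5","H0","H3","no-route","H4","H1","H1","H2","H1","H2","H4"]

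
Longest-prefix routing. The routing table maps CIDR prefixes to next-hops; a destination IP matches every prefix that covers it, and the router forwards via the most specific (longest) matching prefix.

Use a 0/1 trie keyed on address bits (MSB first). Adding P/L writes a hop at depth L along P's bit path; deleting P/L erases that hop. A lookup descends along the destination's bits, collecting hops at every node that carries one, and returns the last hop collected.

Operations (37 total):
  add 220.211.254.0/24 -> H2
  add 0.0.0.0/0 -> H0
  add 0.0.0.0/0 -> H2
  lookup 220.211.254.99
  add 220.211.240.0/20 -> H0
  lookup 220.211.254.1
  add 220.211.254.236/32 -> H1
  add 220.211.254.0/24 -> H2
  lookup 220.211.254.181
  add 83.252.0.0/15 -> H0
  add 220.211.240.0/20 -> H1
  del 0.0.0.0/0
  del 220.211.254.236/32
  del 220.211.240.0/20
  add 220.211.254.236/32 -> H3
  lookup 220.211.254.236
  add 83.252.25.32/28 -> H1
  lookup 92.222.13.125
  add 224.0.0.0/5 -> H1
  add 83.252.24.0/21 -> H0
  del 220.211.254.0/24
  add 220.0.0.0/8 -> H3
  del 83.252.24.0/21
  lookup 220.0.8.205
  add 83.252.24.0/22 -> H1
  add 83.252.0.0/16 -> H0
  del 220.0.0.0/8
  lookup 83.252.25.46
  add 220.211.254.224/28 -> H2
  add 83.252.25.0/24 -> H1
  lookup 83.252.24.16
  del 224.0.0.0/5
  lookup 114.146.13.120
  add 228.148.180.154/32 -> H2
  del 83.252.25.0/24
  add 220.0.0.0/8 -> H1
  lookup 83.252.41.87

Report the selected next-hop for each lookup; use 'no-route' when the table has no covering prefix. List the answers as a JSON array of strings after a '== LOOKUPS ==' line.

Trace:
  + 220.211.254.0/24 (H2) depth=24
  + 0.0.0.0/0 (H0) depth=0
  + 0.0.0.0/0 (H2) depth=0
  Q 220.211.254.99: descend 110111001101001111111110 ; hops seen [H2,H2] ; pick H2
  + 220.211.240.0/20 (H0) depth=20
  Q 220.211.254.1: descend 110111001101001111111110 ; hops seen [H2,H0,H2] ; pick H2
  + 220.211.254.236/32 (H1) depth=32
  + 220.211.254.0/24 (H2) depth=24
  Q 220.211.254.181: descend 1101110011010011111111101 ; hops seen [H2,H0,H2] ; pick H2
  + 83.252.0.0/15 (H0) depth=15
  + 220.211.240.0/20 (H1) depth=20
  del 0.0.0.0/0 (clear depth 0)
  del 220.211.254.236/32 (clear depth 32)
  del 220.211.240.0/20 (clear depth 20)
  + 220.211.254.236/32 (H3) depth=32
  Q 220.211.254.236: descend 11011100110100111111111011101100 ; hops seen [H2,H3] ; pick H3
  + 83.252.25.32/28 (H1) depth=28
  Q 92.222.13.125: descend 0101 ; hops seen [∅] ; pick no-route
  + 224.0.0.0/5 (H1) depth=5
  + 83.252.24.0/21 (H0) depth=21
  del 220.211.254.0/24 (clear depth 24)
  + 220.0.0.0/8 (H3) depth=8
  del 83.252.24.0/21 (clear depth 21)
  Q 220.0.8.205: descend 11011100 ; hops seen [H3] ; pick H3
  + 83.252.24.0/22 (H1) depth=22
  + 83.252.0.0/16 (H0) depth=16
  del 220.0.0.0/8 (clear depth 8)
  Q 83.252.25.46: descend 0101001111111100000110010010 ; hops seen [H0,H0,H1,H1] ; pick H1
  + 220.211.254.224/28 (H2) depth=28
  + 83.252.25.0/24 (H1) depth=24
  Q 83.252.24.16: descend 01010011111111000001100 ; hops seen [H0,H0,H1] ; pick H1
  del 224.0.0.0/5 (clear depth 5)
  Q 114.146.13.120: descend 01 ; hops seen [∅] ; pick no-route
  + 228.148.180.154/32 (H2) depth=32
  del 83.252.25.0/24 (clear depth 24)
  + 220.0.0.0/8 (H1) depth=8
  Q 83.252.41.87: descend 010100111111110000 ; hops seen [H0,H0] ; pick H0

== LOOKUPS ==
["H2","H2","H2","H3","no-route","H3","H1","H1","no-route","H0"]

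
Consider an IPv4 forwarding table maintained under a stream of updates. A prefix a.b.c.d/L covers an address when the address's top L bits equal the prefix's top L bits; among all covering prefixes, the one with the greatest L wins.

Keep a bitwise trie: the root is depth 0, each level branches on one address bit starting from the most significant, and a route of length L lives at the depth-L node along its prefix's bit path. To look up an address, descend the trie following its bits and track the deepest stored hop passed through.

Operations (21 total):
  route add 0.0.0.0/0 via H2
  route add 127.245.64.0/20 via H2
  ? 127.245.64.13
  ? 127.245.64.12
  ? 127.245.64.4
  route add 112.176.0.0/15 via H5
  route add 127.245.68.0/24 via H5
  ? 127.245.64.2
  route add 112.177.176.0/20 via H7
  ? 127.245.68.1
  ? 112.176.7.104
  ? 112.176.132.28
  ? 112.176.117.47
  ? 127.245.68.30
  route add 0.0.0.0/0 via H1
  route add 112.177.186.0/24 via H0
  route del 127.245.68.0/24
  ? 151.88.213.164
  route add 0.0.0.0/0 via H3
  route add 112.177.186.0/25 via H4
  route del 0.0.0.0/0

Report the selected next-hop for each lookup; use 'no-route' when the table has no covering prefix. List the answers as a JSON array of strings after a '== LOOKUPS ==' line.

Apply in order:
  + 0.0.0.0/0 (H2) depth=0
  + 127.245.64.0/20 (H2) depth=20
  ? 127.245.64.13  path d0:H2→d1:-→d2:-→d3:-→d4:-→d5:-→d6:-→d7:-→d8:-→d9:-→d10:-→d11:-→d12:-→d13:-→d14:-→d15:-→d16:-→d17:-→d18:-→d19:-→d20:H2  best=H2
  ? 127.245.64.12  path d0:H2→d1:-→d2:-→d3:-→d4:-→d5:-→d6:-→d7:-→d8:-→d9:-→d10:-→d11:-→d12:-→d13:-→d14:-→d15:-→d16:-→d17:-→d18:-→d19:-→d20:H2  best=H2
  ? 127.245.64.4  path d0:H2→d1:-→d2:-→d3:-→d4:-→d5:-→d6:-→d7:-→d8:-→d9:-→d10:-→d11:-→d12:-→d13:-→d14:-→d15:-→d16:-→d17:-→d18:-→d19:-→d20:H2  best=H2
  + 112.176.0.0/15 (H5) depth=15
  + 127.245.68.0/24 (H5) depth=24
  ? 127.245.64.2  path d0:H2→d1:-→d2:-→d3:-→d4:-→d5:-→d6:-→d7:-→d8:-→d9:-→d10:-→d11:-→d12:-→d13:-→d14:-→d15:-→d16:-→d17:-→d18:-→d19:-→d20:H2→d21:-  best=H2
  + 112.177.176.0/20 (H7) depth=20
  ? 127.245.68.1  path d0:H2→d1:-→d2:-→d3:-→d4:-→d5:-→d6:-→d7:-→d8:-→d9:-→d10:-→d11:-→d12:-→d13:-→d14:-→d15:-→d16:-→d17:-→d18:-→d19:-→d20:H2→d21:-→d22:-→d23:-→d24:H5  best=H5
  ? 112.176.7.104  path d0:H2→d1:-→d2:-→d3:-→d4:-→d5:-→d6:-→d7:-→d8:-→d9:-→d10:-→d11:-→d12:-→d13:-→d14:-→d15:H5  best=H5
  ? 112.176.132.28  path d0:H2→d1:-→d2:-→d3:-→d4:-→d5:-→d6:-→d7:-→d8:-→d9:-→d10:-→d11:-→d12:-→d13:-→d14:-→d15:H5  best=H5
  ? 112.176.117.47  path d0:H2→d1:-→d2:-→d3:-→d4:-→d5:-→d6:-→d7:-→d8:-→d9:-→d10:-→d11:-→d12:-→d13:-→d14:-→d15:H5  best=H5
  ? 127.245.68.30  path d0:H2→d1:-→d2:-→d3:-→d4:-→d5:-→d6:-→d7:-→d8:-→d9:-→d10:-→d11:-→d12:-→d13:-→d14:-→d15:-→d16:-→d17:-→d18:-→d19:-→d20:H2→d21:-→d22:-→d23:-→d24:H5  best=H5
  + 0.0.0.0/0 (H1) depth=0
  + 112.177.186.0/24 (H0) depth=24
  del 127.245.68.0/24 (clear depth 24)
  ? 151.88.213.164  path d0:H1  best=H1
  + 0.0.0.0/0 (H3) depth=0
  + 112.177.186.0/25 (H4) depth=25
  del 0.0.0.0/0 (clear depth 0)

== LOOKUPS ==
["H2","H2","H2","H2","H5","H5","H5","H5","H5","H1"]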